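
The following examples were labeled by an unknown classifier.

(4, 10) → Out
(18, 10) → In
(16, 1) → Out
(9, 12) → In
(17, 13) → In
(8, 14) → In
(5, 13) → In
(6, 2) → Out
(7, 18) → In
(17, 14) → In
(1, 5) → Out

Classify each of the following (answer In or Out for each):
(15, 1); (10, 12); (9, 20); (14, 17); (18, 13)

Out, In, In, In, In

The simplest hypothesis consistent with all the labels is: sum ≥ 18.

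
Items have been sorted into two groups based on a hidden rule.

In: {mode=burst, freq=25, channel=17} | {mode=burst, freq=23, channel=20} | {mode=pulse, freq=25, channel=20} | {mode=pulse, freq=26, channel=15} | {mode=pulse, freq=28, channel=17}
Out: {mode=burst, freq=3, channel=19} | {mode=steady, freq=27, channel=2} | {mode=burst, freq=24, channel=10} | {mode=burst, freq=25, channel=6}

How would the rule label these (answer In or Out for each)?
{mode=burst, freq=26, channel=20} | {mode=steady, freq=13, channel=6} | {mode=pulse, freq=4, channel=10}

One predicate separates the groups cleanly: channel ≥ 15 AND freq ≥ 23.

In, Out, Out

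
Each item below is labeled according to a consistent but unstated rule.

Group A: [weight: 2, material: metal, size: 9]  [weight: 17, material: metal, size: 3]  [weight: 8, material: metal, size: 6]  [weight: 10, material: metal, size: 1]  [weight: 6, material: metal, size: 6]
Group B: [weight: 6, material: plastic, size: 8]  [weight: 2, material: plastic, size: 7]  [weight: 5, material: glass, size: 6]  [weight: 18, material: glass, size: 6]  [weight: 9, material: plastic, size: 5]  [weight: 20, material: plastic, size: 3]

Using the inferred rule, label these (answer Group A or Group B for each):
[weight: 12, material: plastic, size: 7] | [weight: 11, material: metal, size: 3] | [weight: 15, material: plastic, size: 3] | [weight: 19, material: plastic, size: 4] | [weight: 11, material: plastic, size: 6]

Group B, Group A, Group B, Group B, Group B

The distinguishing property — material is metal — holds for all the 'Group A' cases and none of the 'Group B' cases.
[weight: 12, material: plastic, size: 7] → material is plastic → Group B.
[weight: 11, material: metal, size: 3] → material is metal → Group A.
[weight: 15, material: plastic, size: 3] → material is plastic → Group B.
[weight: 19, material: plastic, size: 4] → material is plastic → Group B.
[weight: 11, material: plastic, size: 6] → material is plastic → Group B.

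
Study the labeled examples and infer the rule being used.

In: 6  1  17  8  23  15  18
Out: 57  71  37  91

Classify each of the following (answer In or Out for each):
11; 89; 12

In, Out, In

'In' ⟺ at most 23.
In: 11, since 11 ≤ 23. Out: 89, since 89 > 23. In: 12, since 12 ≤ 23.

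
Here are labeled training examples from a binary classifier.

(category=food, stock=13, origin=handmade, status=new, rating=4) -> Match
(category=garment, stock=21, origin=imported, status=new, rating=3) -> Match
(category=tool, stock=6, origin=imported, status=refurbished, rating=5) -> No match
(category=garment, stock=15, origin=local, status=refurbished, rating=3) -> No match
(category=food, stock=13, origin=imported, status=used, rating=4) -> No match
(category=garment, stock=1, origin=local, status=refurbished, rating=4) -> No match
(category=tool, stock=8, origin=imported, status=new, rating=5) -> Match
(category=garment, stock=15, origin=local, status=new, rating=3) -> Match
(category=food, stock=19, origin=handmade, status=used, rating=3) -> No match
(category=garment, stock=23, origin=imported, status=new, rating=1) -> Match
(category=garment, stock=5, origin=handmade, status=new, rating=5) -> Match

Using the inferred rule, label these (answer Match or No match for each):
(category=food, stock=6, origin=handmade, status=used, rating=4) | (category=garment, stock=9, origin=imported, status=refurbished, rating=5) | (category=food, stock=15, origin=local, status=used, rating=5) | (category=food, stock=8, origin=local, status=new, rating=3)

All 'Match' examples share one property — status is new — and every 'No match' example lacks it.
No match: (category=food, stock=6, origin=handmade, status=used, rating=4), since status is used.
No match: (category=garment, stock=9, origin=imported, status=refurbished, rating=5), since status is refurbished.
No match: (category=food, stock=15, origin=local, status=used, rating=5), since status is used.
Match: (category=food, stock=8, origin=local, status=new, rating=3), since status is new.

No match, No match, No match, Match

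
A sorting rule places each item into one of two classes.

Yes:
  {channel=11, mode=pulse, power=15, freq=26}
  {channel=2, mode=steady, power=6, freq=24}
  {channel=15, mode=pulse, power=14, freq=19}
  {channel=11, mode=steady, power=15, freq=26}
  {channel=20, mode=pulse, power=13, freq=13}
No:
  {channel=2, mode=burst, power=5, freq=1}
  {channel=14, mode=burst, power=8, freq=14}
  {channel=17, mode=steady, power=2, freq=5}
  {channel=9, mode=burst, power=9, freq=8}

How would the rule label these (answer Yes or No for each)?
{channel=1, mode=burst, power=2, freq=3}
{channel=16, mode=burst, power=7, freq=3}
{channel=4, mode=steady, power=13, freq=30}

No, No, Yes

Every 'Yes' example satisfies: mode is pulse OR freq ≥ 19. None of the 'No' examples do.
{channel=1, mode=burst, power=2, freq=3}: mode is burst, freq = 3, lacks this property → No. {channel=16, mode=burst, power=7, freq=3}: mode is burst, freq = 3, lacks this property → No. {channel=4, mode=steady, power=13, freq=30}: mode is steady, freq = 30, matches → Yes.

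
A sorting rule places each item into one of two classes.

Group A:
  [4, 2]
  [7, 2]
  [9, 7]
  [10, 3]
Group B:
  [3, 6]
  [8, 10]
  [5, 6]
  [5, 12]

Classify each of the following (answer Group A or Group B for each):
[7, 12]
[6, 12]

Group B, Group B

The distinguishing property — first > second — holds for all the 'Group A' cases and none of the 'Group B' cases.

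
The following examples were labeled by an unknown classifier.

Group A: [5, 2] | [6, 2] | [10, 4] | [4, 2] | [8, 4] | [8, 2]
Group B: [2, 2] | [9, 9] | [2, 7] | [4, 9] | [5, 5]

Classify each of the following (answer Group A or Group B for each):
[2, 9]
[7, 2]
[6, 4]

Looking at the examples, the only property every 'Group A' case has and every 'Group B' case lacks is: first > second.

Group B, Group A, Group A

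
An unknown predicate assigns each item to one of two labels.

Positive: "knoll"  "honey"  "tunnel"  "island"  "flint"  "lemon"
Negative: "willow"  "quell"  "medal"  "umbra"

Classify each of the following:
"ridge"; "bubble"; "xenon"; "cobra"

Negative, Negative, Positive, Negative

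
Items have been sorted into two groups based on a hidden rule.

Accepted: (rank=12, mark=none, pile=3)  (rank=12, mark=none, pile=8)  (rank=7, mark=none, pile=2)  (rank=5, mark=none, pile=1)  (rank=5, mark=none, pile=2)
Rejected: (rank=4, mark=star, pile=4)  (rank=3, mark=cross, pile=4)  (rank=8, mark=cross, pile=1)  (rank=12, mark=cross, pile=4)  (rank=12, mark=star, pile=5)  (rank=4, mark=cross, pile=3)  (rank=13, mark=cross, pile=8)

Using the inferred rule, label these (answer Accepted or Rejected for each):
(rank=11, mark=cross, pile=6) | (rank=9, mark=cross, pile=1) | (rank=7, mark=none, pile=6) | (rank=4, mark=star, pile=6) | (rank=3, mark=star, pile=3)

The simplest hypothesis consistent with all the labels is: mark is none.

Rejected, Rejected, Accepted, Rejected, Rejected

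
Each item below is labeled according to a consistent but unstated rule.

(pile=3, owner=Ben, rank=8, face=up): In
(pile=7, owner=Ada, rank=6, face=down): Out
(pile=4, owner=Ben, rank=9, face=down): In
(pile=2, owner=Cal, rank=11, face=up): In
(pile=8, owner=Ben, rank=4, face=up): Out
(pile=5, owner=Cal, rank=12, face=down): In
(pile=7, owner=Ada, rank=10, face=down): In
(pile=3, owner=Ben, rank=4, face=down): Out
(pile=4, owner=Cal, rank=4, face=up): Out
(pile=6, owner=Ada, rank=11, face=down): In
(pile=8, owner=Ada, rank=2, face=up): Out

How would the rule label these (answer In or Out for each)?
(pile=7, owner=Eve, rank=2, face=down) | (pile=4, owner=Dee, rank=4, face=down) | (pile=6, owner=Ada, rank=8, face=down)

Out, Out, In

The rule appears to be: rank ≥ 8.
(pile=7, owner=Eve, rank=2, face=down): Out (rank = 2).
(pile=4, owner=Dee, rank=4, face=down): Out (rank = 4).
(pile=6, owner=Ada, rank=8, face=down): In (rank = 8).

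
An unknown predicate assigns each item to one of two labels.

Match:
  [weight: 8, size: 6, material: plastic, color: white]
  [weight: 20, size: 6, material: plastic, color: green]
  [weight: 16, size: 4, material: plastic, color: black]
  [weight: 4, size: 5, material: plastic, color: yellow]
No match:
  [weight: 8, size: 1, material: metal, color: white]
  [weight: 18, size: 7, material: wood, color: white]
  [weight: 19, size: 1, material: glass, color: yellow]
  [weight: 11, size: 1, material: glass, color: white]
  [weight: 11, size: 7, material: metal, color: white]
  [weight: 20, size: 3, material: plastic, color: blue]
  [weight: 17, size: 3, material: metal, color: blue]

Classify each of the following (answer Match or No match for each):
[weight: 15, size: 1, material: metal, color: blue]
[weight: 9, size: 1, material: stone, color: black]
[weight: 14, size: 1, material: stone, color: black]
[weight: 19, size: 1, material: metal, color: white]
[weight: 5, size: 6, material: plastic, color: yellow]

No match, No match, No match, No match, Match

All 'Match' examples share one property — material is plastic AND size ≥ 4 — and every 'No match' example lacks it.
[weight: 15, size: 1, material: metal, color: blue]: material is metal, size = 1, does not fit → No match. [weight: 9, size: 1, material: stone, color: black]: material is stone, size = 1, does not fit → No match. [weight: 14, size: 1, material: stone, color: black]: material is stone, size = 1, does not fit → No match. [weight: 19, size: 1, material: metal, color: white]: material is metal, size = 1, does not fit → No match. [weight: 5, size: 6, material: plastic, color: yellow]: material is plastic, size = 6, qualifies → Match.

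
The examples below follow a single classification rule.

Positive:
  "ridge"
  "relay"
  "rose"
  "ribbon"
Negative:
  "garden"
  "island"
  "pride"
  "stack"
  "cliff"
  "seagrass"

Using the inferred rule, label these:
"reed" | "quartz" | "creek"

The distinguishing property — starts with 'r' — holds for all the 'Positive' cases and none of the 'Negative' cases.
"reed" → starts with 'r' → Positive. "quartz" → starts with 'q' → Negative. "creek" → starts with 'c' → Negative.

Positive, Negative, Negative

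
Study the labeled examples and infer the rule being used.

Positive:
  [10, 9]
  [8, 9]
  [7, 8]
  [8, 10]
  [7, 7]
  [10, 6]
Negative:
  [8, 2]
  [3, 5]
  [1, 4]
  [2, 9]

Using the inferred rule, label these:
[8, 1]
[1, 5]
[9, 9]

Negative, Negative, Positive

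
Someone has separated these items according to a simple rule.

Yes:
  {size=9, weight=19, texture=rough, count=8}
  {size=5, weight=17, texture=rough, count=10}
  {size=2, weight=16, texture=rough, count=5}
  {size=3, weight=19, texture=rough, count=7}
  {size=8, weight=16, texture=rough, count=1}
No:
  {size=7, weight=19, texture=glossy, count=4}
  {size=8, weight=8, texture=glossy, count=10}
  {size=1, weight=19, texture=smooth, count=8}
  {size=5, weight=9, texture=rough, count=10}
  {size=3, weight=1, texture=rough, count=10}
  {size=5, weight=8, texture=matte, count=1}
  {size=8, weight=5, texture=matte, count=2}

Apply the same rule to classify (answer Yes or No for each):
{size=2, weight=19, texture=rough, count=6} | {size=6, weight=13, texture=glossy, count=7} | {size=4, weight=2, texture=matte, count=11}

Yes, No, No

Rule: texture is rough AND weight ≥ 16. This holds for each 'Yes' example and fails for each 'No' one.
{size=2, weight=19, texture=rough, count=6}: texture is rough, weight = 19, has this property → Yes.
{size=6, weight=13, texture=glossy, count=7}: texture is glossy, weight = 13, doesn't match → No.
{size=4, weight=2, texture=matte, count=11}: texture is matte, weight = 2, doesn't match → No.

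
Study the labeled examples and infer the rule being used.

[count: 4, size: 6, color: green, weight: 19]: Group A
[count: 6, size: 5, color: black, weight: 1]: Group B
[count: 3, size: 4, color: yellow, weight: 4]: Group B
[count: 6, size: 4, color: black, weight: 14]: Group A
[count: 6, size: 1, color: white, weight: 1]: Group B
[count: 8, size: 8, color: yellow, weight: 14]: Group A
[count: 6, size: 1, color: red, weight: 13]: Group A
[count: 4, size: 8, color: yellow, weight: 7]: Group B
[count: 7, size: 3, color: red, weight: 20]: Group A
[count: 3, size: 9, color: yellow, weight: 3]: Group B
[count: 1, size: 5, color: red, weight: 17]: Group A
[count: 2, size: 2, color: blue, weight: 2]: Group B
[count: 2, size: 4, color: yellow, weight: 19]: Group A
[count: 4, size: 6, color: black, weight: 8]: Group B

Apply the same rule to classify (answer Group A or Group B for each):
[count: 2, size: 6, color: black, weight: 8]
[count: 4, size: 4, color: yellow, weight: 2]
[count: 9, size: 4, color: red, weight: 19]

Group B, Group B, Group A

The simplest hypothesis consistent with all the labels is: weight ≥ 13.
[count: 2, size: 6, color: black, weight: 8]: Group B (weight = 8). [count: 4, size: 4, color: yellow, weight: 2]: Group B (weight = 2). [count: 9, size: 4, color: red, weight: 19]: Group A (weight = 19).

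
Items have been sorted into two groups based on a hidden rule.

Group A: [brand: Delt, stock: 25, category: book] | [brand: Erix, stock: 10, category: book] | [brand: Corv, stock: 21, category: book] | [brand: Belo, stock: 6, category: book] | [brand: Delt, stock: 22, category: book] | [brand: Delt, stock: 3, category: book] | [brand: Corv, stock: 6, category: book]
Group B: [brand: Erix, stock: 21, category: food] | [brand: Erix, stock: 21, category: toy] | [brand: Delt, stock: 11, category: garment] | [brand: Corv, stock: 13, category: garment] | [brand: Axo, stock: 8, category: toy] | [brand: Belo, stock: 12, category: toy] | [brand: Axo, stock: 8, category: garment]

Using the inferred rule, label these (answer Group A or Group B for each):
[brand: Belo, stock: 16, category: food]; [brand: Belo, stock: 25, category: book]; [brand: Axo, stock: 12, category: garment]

Looking at the examples, the only property every 'Group A' case has and every 'Group B' case lacks is: category is book.
[brand: Belo, stock: 16, category: food]: category is food — doesn't match, so Group B.
[brand: Belo, stock: 25, category: book]: category is book — qualifies, so Group A.
[brand: Axo, stock: 12, category: garment]: category is garment — doesn't match, so Group B.

Group B, Group A, Group B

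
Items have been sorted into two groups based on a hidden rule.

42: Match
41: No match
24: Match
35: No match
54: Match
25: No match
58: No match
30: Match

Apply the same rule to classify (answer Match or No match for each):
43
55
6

No match, No match, Match

The rule appears to be: multiple of 3.
43: 43 = 3·14 + 1, lacks this property → No match.
55: 55 = 3·18 + 1, lacks this property → No match.
6: 6 = 3·2, meets the rule → Match.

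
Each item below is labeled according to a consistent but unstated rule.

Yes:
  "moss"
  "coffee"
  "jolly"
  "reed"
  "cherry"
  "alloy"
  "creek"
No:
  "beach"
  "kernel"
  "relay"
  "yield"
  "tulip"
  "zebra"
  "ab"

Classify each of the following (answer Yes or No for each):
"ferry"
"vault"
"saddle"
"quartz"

A rule that fits every label: has a double letter — true of each 'Yes' example, false of each 'No' one.
"ferry" → 'rr' doubled → Yes. "vault" → no doubled letter → No. "saddle" → 'dd' doubled → Yes. "quartz" → no doubled letter → No.

Yes, No, Yes, No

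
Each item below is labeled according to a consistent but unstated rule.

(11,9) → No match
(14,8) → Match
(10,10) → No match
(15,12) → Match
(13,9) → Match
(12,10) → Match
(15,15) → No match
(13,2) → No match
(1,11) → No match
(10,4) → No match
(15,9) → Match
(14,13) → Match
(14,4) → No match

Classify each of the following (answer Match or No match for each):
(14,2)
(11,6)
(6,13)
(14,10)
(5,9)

The common property of the 'Match' items is: first > second AND sum ≥ 22. No 'No match' item has it.
(14,2) → 14 > 2, 14+2 = 16 → No match. (11,6) → 11 > 6, 11+6 = 17 → No match. (6,13) → 6 < 13, 6+13 = 19 → No match. (14,10) → 14 > 10, 14+10 = 24 → Match. (5,9) → 5 < 9, 5+9 = 14 → No match.

No match, No match, No match, Match, No match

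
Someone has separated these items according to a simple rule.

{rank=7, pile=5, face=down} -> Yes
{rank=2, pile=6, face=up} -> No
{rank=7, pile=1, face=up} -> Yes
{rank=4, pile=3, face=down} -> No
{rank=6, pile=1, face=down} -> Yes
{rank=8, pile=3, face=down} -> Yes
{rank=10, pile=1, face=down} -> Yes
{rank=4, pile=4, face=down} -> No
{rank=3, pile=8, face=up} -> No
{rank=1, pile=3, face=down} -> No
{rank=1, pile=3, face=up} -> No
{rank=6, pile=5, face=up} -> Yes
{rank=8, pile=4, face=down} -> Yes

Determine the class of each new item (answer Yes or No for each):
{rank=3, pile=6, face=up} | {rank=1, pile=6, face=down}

No, No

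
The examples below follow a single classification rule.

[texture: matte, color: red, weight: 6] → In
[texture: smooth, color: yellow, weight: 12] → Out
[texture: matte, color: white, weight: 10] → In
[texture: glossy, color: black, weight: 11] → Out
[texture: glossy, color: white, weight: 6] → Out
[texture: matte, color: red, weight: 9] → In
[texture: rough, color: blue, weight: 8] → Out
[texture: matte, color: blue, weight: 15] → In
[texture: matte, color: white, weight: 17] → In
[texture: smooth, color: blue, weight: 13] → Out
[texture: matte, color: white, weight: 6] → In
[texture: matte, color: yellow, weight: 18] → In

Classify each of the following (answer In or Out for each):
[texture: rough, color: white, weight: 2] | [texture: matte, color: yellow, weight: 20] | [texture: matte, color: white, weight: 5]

Out, In, In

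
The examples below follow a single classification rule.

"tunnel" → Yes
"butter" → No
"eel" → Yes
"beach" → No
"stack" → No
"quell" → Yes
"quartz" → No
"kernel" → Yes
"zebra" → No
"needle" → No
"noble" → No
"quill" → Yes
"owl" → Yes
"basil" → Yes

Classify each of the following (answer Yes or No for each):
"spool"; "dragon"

Yes, No

All 'Yes' examples share one property — ends with 'l' — and every 'No' example lacks it.
"spool": ends with 'l', checks out → Yes. "dragon": ends with 'n', does not fit → No.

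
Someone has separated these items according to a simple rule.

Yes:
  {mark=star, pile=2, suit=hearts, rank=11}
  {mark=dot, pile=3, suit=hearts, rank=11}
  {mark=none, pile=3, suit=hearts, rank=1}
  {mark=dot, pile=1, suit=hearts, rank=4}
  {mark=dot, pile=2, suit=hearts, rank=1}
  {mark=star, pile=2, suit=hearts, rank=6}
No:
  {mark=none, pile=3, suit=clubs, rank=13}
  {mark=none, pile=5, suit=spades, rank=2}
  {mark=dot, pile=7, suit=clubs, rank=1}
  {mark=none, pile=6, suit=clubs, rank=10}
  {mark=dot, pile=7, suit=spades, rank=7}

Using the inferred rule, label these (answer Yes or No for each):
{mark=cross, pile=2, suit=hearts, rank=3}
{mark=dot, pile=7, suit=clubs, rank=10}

Rule: suit is hearts. This holds for each 'Yes' example and fails for each 'No' one.
{mark=cross, pile=2, suit=hearts, rank=3} — suit is hearts, hence Yes. {mark=dot, pile=7, suit=clubs, rank=10} — suit is clubs, hence No.

Yes, No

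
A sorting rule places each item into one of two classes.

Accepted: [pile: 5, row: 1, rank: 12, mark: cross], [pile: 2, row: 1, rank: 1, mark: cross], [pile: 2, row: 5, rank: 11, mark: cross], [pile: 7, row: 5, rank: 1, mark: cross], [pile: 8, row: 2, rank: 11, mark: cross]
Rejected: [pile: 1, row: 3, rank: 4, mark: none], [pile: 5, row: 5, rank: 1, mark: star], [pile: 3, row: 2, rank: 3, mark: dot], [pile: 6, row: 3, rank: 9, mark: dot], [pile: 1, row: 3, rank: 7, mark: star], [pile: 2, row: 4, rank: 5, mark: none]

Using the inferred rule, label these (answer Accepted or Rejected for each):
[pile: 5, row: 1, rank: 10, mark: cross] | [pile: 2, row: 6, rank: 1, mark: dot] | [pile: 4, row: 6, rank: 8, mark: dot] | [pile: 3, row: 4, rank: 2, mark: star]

Accepted, Rejected, Rejected, Rejected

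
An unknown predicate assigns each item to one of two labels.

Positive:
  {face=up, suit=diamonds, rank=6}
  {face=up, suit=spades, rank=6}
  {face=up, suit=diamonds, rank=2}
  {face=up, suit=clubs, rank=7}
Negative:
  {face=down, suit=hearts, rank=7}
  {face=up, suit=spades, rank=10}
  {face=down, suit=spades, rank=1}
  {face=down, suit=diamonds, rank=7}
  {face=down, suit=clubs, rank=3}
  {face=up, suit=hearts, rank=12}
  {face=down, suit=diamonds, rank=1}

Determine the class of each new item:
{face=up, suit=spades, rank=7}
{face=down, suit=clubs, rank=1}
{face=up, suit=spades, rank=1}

The common property of the 'Positive' items is: face is up AND rank ≤ 7. No 'Negative' item has it.
Positive: {face=up, suit=spades, rank=7}, since face is up, rank = 7. Negative: {face=down, suit=clubs, rank=1}, since face is down, rank = 1. Positive: {face=up, suit=spades, rank=1}, since face is up, rank = 1.

Positive, Negative, Positive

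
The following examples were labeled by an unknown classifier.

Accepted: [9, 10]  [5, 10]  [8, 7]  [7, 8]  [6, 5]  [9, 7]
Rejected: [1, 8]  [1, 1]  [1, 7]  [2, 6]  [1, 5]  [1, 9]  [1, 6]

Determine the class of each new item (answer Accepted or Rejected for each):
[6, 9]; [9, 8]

Accepted, Accepted

The pattern is that an item is 'Accepted' exactly when: sum ≥ 11.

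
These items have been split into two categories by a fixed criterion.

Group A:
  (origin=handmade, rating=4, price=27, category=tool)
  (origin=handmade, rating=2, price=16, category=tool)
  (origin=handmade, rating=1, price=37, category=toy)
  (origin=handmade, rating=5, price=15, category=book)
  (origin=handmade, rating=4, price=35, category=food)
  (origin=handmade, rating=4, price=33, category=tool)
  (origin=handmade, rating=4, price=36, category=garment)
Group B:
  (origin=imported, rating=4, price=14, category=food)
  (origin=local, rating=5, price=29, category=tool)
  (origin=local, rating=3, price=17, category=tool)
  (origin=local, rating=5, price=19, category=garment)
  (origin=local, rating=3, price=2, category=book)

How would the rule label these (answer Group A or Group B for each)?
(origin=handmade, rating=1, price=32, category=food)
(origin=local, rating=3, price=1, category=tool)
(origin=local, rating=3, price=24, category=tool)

Group A, Group B, Group B

Rule: origin is handmade. This holds for each 'Group A' example and fails for each 'Group B' one.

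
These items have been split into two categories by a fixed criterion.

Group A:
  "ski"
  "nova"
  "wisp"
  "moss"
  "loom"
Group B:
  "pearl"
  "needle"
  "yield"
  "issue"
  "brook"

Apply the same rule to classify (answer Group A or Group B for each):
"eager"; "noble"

Group B, Group B

The simplest hypothesis consistent with all the labels is: length ≤ 4.
"eager": length 5, fails the rule → Group B. "noble": length 5, fails the rule → Group B.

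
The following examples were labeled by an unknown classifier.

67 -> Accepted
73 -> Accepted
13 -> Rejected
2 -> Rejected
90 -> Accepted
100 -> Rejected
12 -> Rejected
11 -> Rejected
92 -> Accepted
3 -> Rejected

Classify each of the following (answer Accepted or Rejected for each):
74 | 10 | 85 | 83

Every 'Accepted' example satisfies: digit sum ≥ 5. None of the 'Rejected' examples do.
74: digit sum 7+4 = 11, satisfies this → Accepted.
10: digit sum 1+0 = 1, lacks this property → Rejected.
85: digit sum 8+5 = 13, satisfies this → Accepted.
83: digit sum 8+3 = 11, satisfies this → Accepted.

Accepted, Rejected, Accepted, Accepted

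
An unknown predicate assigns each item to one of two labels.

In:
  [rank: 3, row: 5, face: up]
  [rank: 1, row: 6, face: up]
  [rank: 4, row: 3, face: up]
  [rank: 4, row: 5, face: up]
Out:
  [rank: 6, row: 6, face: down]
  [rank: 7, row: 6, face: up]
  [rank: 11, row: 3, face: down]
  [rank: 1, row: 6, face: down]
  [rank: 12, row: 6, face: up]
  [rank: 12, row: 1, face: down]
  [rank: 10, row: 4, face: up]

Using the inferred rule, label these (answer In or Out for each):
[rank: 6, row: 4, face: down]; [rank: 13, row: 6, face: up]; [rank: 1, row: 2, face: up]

Out, Out, In

'In' ⟺ face is up AND rank ≤ 4.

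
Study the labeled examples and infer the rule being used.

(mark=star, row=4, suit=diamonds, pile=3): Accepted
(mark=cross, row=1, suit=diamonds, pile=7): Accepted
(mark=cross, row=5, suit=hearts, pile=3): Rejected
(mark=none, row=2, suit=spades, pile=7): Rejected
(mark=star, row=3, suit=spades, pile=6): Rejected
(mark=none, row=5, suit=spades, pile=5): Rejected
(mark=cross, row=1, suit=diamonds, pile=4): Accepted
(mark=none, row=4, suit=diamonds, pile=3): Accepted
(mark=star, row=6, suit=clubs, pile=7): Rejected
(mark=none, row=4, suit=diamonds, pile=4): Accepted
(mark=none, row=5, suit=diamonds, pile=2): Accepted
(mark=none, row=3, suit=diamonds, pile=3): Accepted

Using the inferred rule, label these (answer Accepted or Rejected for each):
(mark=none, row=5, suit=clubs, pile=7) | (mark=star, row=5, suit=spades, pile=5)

Looking at the examples, the only property every 'Accepted' case has and every 'Rejected' case lacks is: suit is diamonds.
(mark=none, row=5, suit=clubs, pile=7) → suit is clubs → Rejected.
(mark=star, row=5, suit=spades, pile=5) → suit is spades → Rejected.

Rejected, Rejected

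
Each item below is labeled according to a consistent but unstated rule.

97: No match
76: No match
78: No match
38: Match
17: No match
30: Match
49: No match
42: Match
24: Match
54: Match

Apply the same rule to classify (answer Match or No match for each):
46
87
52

The common property of the 'Match' items is: even AND at most 54. No 'No match' item has it.

Match, No match, Match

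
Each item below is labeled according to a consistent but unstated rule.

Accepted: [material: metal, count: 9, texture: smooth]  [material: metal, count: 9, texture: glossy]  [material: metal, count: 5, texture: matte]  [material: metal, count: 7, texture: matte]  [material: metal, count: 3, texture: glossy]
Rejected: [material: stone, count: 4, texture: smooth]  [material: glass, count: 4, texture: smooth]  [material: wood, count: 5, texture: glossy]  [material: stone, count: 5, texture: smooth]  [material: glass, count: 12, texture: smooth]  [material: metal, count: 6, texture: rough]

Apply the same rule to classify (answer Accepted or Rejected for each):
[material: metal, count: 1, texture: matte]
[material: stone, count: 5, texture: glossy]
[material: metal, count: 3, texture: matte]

The pattern is that an item is 'Accepted' exactly when: material is metal AND count ≠ 6.
[material: metal, count: 1, texture: matte]: material is metal, count = 1 — checks out, so Accepted.
[material: stone, count: 5, texture: glossy]: material is stone, count = 5 — fails this test, so Rejected.
[material: metal, count: 3, texture: matte]: material is metal, count = 3 — checks out, so Accepted.

Accepted, Rejected, Accepted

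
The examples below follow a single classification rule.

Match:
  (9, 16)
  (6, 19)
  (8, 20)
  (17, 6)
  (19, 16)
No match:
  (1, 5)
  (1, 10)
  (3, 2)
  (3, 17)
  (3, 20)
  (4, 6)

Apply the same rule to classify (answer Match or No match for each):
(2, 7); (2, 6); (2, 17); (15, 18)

No match, No match, No match, Match

One predicate separates the groups cleanly: first ≥ 5.
(2, 7): first 2, fails this test → No match.
(2, 6): first 2, fails this test → No match.
(2, 17): first 2, fails this test → No match.
(15, 18): first 15, passes → Match.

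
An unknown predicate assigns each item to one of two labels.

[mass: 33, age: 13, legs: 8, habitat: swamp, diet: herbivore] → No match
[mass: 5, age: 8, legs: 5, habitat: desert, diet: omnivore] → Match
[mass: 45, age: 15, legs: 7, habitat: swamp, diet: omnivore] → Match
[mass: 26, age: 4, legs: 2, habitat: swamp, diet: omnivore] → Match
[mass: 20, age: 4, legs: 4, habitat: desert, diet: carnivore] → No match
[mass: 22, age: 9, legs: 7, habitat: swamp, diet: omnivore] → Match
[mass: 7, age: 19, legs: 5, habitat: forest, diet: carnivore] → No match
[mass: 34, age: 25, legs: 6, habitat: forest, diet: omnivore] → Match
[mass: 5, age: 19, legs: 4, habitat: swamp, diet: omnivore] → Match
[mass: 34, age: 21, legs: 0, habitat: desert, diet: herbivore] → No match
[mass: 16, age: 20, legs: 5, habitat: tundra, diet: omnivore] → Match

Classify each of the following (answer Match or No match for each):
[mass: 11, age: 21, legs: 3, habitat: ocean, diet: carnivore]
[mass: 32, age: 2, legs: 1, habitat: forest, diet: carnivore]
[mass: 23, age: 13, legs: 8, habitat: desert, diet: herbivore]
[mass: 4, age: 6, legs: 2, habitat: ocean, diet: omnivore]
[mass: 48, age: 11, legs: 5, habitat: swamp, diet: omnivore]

Every 'Match' example satisfies: diet is omnivore. None of the 'No match' examples do.
[mass: 11, age: 21, legs: 3, habitat: ocean, diet: carnivore]: diet is carnivore — doesn't qualify, so No match. [mass: 32, age: 2, legs: 1, habitat: forest, diet: carnivore]: diet is carnivore — doesn't qualify, so No match. [mass: 23, age: 13, legs: 8, habitat: desert, diet: herbivore]: diet is herbivore — doesn't qualify, so No match. [mass: 4, age: 6, legs: 2, habitat: ocean, diet: omnivore]: diet is omnivore — qualifies, so Match. [mass: 48, age: 11, legs: 5, habitat: swamp, diet: omnivore]: diet is omnivore — qualifies, so Match.

No match, No match, No match, Match, Match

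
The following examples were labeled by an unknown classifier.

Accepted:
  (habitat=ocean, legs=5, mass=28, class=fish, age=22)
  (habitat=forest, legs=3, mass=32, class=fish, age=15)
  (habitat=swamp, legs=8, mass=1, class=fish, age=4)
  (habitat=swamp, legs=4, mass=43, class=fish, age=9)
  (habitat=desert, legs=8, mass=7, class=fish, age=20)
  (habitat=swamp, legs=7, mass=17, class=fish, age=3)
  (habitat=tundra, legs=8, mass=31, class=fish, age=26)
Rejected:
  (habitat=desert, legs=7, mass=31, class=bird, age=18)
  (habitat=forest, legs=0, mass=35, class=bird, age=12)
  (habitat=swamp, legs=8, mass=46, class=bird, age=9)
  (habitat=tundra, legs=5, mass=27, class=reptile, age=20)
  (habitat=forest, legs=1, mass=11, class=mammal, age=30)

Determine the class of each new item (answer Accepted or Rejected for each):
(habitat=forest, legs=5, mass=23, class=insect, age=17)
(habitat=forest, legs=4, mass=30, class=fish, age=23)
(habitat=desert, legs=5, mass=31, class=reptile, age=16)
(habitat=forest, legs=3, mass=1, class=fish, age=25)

The common property of the 'Accepted' items is: class is fish. No 'Rejected' item has it.
(habitat=forest, legs=5, mass=23, class=insect, age=17): class is insect — does not fit, so Rejected.
(habitat=forest, legs=4, mass=30, class=fish, age=23): class is fish — qualifies, so Accepted.
(habitat=desert, legs=5, mass=31, class=reptile, age=16): class is reptile — does not fit, so Rejected.
(habitat=forest, legs=3, mass=1, class=fish, age=25): class is fish — qualifies, so Accepted.

Rejected, Accepted, Rejected, Accepted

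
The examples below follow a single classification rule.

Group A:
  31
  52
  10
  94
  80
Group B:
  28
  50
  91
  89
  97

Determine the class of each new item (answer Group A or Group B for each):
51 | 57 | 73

Comparing the two groups points to one rule — ≡ 3 (mod 7).
51: Group B (51 mod 7 = 2).
57: Group B (57 mod 7 = 1).
73: Group A (73 mod 7 = 3).

Group B, Group B, Group A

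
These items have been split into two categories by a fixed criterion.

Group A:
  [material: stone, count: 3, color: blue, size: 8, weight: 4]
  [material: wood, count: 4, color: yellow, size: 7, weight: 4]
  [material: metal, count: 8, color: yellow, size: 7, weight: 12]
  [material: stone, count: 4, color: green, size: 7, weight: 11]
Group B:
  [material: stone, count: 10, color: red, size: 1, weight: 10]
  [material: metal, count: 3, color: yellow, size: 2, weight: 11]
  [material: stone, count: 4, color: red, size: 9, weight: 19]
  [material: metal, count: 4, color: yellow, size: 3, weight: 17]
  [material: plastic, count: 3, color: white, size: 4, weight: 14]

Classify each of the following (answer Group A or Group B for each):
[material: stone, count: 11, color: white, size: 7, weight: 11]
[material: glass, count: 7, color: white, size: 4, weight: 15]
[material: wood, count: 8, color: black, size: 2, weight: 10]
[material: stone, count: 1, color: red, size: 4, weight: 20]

Every 'Group A' example satisfies: size ≥ 7 AND size ≤ 8. None of the 'Group B' examples do.
[material: stone, count: 11, color: white, size: 7, weight: 11] — size = 7, hence Group A. [material: glass, count: 7, color: white, size: 4, weight: 15] — size = 4, hence Group B. [material: wood, count: 8, color: black, size: 2, weight: 10] — size = 2, hence Group B. [material: stone, count: 1, color: red, size: 4, weight: 20] — size = 4, hence Group B.

Group A, Group B, Group B, Group B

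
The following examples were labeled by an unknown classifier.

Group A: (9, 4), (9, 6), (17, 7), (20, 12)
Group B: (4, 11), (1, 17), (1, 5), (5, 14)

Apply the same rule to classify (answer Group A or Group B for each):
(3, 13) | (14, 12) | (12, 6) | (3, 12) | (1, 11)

Every 'Group A' example satisfies: first > second. None of the 'Group B' examples do.

Group B, Group A, Group A, Group B, Group B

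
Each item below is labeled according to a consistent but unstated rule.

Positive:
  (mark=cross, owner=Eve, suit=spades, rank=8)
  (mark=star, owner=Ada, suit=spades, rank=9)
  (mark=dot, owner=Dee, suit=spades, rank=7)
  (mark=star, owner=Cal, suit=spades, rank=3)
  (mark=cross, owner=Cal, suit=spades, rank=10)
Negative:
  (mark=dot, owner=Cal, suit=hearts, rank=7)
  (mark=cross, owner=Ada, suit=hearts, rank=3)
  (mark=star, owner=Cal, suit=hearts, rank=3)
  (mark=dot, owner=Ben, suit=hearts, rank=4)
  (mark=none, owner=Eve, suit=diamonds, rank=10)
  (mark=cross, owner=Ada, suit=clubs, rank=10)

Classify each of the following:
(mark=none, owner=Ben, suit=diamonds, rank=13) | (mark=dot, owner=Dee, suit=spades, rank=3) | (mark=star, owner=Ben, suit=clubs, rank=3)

The distinguishing property — suit is spades — holds for all the 'Positive' cases and none of the 'Negative' cases.
(mark=none, owner=Ben, suit=diamonds, rank=13): suit is diamonds — doesn't match, so Negative.
(mark=dot, owner=Dee, suit=spades, rank=3): suit is spades — qualifies, so Positive.
(mark=star, owner=Ben, suit=clubs, rank=3): suit is clubs — doesn't match, so Negative.

Negative, Positive, Negative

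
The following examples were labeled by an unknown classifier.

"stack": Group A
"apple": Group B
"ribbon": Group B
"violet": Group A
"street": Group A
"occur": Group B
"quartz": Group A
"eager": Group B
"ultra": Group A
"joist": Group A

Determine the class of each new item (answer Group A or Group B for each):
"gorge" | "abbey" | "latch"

'Group A' ⟺ contains 't'.
"gorge" → no 't' → Group B.
"abbey" → no 't' → Group B.
"latch" → has 't' → Group A.

Group B, Group B, Group A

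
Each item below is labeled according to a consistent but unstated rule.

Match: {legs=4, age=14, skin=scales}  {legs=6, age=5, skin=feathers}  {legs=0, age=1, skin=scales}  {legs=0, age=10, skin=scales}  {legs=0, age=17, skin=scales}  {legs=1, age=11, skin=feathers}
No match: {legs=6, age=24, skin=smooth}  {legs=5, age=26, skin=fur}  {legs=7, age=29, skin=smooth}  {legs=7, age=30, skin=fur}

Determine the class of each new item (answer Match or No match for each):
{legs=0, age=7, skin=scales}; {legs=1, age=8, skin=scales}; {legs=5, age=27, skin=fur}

Match, Match, No match

Rule: age ≤ 17. This holds for each 'Match' example and fails for each 'No match' one.
Match: {legs=0, age=7, skin=scales}, since age = 7.
Match: {legs=1, age=8, skin=scales}, since age = 8.
No match: {legs=5, age=27, skin=fur}, since age = 27.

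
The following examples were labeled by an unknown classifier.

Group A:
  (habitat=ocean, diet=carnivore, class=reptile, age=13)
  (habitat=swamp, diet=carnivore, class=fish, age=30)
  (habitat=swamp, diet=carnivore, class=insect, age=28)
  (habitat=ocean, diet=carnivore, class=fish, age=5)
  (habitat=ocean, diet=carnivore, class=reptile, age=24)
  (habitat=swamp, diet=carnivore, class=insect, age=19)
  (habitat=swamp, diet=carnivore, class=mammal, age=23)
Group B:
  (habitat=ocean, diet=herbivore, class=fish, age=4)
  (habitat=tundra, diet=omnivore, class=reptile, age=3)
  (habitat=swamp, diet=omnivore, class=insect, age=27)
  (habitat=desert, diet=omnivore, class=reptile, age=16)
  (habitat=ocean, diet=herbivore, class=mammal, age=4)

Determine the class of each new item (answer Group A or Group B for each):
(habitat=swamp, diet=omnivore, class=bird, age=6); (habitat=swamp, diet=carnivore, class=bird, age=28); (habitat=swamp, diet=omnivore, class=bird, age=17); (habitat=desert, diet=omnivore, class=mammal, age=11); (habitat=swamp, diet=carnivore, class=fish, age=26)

The simplest hypothesis consistent with all the labels is: diet is carnivore.
Group B: (habitat=swamp, diet=omnivore, class=bird, age=6), since diet is omnivore. Group A: (habitat=swamp, diet=carnivore, class=bird, age=28), since diet is carnivore. Group B: (habitat=swamp, diet=omnivore, class=bird, age=17), since diet is omnivore. Group B: (habitat=desert, diet=omnivore, class=mammal, age=11), since diet is omnivore. Group A: (habitat=swamp, diet=carnivore, class=fish, age=26), since diet is carnivore.

Group B, Group A, Group B, Group B, Group A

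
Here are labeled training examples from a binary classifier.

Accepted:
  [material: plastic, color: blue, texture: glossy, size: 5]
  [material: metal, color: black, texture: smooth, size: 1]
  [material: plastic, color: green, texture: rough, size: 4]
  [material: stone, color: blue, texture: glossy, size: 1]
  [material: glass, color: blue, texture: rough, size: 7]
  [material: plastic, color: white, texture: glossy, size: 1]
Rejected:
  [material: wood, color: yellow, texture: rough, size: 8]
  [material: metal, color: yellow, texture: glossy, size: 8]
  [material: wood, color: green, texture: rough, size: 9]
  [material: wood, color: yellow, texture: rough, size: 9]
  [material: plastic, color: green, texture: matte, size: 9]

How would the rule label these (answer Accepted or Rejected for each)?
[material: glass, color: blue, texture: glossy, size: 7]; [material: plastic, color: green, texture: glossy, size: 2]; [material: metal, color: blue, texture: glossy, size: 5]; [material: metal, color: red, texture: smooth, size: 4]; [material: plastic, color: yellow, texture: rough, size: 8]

A rule that fits every label: size ≤ 7 — true of each 'Accepted' example, false of each 'Rejected' one.
[material: glass, color: blue, texture: glossy, size: 7] — size = 7, hence Accepted. [material: plastic, color: green, texture: glossy, size: 2] — size = 2, hence Accepted. [material: metal, color: blue, texture: glossy, size: 5] — size = 5, hence Accepted. [material: metal, color: red, texture: smooth, size: 4] — size = 4, hence Accepted. [material: plastic, color: yellow, texture: rough, size: 8] — size = 8, hence Rejected.

Accepted, Accepted, Accepted, Accepted, Rejected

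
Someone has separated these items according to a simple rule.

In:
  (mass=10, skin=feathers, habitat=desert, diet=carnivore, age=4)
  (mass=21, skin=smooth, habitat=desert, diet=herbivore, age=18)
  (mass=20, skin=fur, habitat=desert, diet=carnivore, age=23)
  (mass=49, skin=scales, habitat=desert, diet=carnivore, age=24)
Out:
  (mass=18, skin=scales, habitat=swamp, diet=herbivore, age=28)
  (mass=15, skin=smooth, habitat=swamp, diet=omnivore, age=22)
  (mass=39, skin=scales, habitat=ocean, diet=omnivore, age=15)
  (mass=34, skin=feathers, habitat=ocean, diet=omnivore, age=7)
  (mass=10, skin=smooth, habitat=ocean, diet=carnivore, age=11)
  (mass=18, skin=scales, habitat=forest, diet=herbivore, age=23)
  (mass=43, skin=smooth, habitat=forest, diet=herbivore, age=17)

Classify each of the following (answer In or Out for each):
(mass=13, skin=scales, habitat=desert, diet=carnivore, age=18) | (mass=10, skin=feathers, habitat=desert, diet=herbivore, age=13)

In, In

One predicate separates the groups cleanly: habitat is desert.
(mass=13, skin=scales, habitat=desert, diet=carnivore, age=18) → habitat is desert → In.
(mass=10, skin=feathers, habitat=desert, diet=herbivore, age=13) → habitat is desert → In.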